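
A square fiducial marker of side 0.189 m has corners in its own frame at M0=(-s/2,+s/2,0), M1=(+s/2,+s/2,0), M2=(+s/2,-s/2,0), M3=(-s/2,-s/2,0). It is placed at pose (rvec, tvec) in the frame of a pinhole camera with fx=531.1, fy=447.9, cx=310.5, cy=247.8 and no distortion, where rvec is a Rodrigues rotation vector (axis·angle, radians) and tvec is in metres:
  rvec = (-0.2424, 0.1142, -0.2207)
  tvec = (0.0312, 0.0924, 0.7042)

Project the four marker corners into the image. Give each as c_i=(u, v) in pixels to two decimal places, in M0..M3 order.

c0=(278.67, 380.23) c1=(422.61, 354.46) c2=(386.99, 236.10) c3=(253.08, 262.81)

Intrinsics K: fx=531.1, fy=447.9, cx=310.5, cy=247.8
Marker side s = 0.189 m; corners in marker frame (Z=0):
  M0 = (-0.0945, +0.0945, 0)
  M1 = (+0.0945, +0.0945, 0)
  M2 = (+0.0945, -0.0945, 0)
  M3 = (-0.0945, -0.0945, 0)
rvec = (-0.2424, 0.1142, -0.2207), |rvec| = θ = 0.34714 rad = 19.890°
Rodrigues: sinθ=0.34021, 1−cosθ=0.05965; R = I + sinθ·[k]× + (1−cosθ)·[k]×²:
    [+0.96943 +0.20259 +0.13840]
    [-0.23000 +0.94680 +0.22508]
    [-0.08544 -0.25004 +0.96446]
t = (0.0312, 0.0924, 0.7042) m
M0: Pc = R·M0+t = (-0.04127, +0.20361, +0.68865); u = 531.1·(-0.04127)/0.68865 + 310.5 = 278.6742, v = 447.9·(+0.20361)/0.68865 + 247.8 = 380.2279
M1: Pc = R·M1+t = (+0.14196, +0.16014, +0.67250); u = 531.1·(+0.14196)/0.67250 + 310.5 = 422.6090, v = 447.9·(+0.16014)/0.67250 + 247.8 = 354.4561
M2: Pc = R·M2+t = (+0.10367, -0.01881, +0.71975); u = 531.1·(+0.10367)/0.71975 + 310.5 = 386.9946, v = 447.9·(-0.01881)/0.71975 + 247.8 = 236.0961
M3: Pc = R·M3+t = (-0.07956, +0.02466, +0.73590); u = 531.1·(-0.07956)/0.73590 + 310.5 = 253.0843, v = 447.9·(+0.02466)/0.73590 + 247.8 = 262.8101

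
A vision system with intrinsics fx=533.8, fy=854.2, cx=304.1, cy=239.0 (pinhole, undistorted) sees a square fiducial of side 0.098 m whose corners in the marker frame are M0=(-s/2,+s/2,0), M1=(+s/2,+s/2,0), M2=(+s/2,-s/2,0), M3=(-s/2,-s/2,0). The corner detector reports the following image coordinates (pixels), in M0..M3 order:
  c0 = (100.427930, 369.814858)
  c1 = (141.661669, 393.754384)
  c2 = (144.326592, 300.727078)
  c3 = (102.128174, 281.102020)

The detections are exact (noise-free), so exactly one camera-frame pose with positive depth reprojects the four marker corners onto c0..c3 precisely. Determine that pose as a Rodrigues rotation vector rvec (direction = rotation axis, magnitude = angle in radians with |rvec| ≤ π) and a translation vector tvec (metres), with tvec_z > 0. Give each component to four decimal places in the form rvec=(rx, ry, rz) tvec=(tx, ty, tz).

Intrinsics K: fx=533.8, fy=854.2, cx=304.1, cy=239.0
Marker side s = 0.098 m; corners in marker frame (Z=0):
  M0 = (-0.0490, +0.0490, 0)
  M1 = (+0.0490, +0.0490, 0)
  M2 = (+0.0490, -0.0490, 0)
  M3 = (-0.0490, -0.0490, 0)
Detected image corners:
  c0 = (100.427930, 369.814858) px
  c1 = (141.661669, 393.754384) px
  c2 = (144.326592, 300.727078) px
  c3 = (102.128174, 281.102020) px
Planar DLT: solve 8×8 A·h = b for H (H[2,2]=1):
  H  [+360.36106 +3.26327 +121.57884]
  H  [+42.76529 +996.63372 +336.52752]
  H  [-0.53435 +0.20801 +1.00000]
B = K⁻¹H; ‖b₁‖=1.133478, ‖b₂‖=1.133478; λ = 2/(‖b₁‖+‖b₂‖) = 0.882241, sign → tz>0 ⇒ λ=+0.882241
r₁ = λ·B[:,0] = (+0.86415,+0.17607,-0.47142); r₂ = λ·B[:,1] = (-0.09915,+0.97800,+0.18352)
r₃ = r₁×r₂ = (+0.49336,-0.11184,+0.86260); SVD([r₁ r₂ r₃]) → R = UVᵀ:
  R  [+0.86415 -0.09915 +0.49336]
  R  [+0.17607 +0.97800 -0.11184]
  R  [-0.47142 +0.18352 +0.86260]
t = (-0.30166, +0.10073, +0.88224) m
tr R = 2.704758; θ = arccos((tr R − 1)/2) = 0.550278 rad = 31.529°
axis k = ((R−Rᵀ)₃₂, (R−Rᵀ)₁₃, (R−Rᵀ)₂₁) / (2 sinθ) = (+0.282410, +0.922492, +0.263158)
rvec = θ·k = (+0.155404, +0.507627, +0.144810)

rvec=(0.1554, 0.5076, 0.1448) tvec=(-0.3017, 0.1007, 0.8822)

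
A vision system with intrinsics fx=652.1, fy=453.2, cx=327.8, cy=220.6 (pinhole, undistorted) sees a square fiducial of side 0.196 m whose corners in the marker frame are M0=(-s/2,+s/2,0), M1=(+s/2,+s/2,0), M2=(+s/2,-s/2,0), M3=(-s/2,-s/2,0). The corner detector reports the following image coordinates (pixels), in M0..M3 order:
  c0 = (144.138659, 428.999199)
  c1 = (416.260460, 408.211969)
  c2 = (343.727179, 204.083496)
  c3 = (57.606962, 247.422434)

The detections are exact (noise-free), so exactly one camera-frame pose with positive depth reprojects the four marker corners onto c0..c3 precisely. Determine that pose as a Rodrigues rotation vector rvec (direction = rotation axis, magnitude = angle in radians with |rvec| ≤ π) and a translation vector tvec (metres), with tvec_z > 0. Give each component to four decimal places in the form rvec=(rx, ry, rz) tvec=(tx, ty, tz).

Intrinsics K: fx=652.1, fy=453.2, cx=327.8, cy=220.6
Marker side s = 0.196 m; corners in marker frame (Z=0):
  M0 = (-0.0980, +0.0980, 0)
  M1 = (+0.0980, +0.0980, 0)
  M2 = (+0.0980, -0.0980, 0)
  M3 = (-0.0980, -0.0980, 0)
Detected image corners:
  c0 = (144.138659, 428.999199) px
  c1 = (416.260460, 408.211969) px
  c2 = (343.727179, 204.083496) px
  c3 = (57.606962, 247.422434) px
Planar DLT: solve 8×8 A·h = b for H (H[2,2]=1):
  H  [+1295.47034 +505.39297 +234.78259]
  H  [-331.73321 +1111.96205 +326.85282]
  H  [-0.52902 +0.40661 +1.00000]
B = K⁻¹H; ‖b₁‖=2.361976, ‖b₂‖=2.361976; λ = 2/(‖b₁‖+‖b₂‖) = 0.423374, sign → tz>0 ⇒ λ=+0.423374
r₁ = λ·B[:,0] = (+0.95367,-0.20088,-0.22397); r₂ = λ·B[:,1] = (+0.24159,+0.95499,+0.17215)
r₃ = r₁×r₂ = (+0.17931,-0.21828,+0.95927); SVD([r₁ r₂ r₃]) → R = UVᵀ:
  R  [+0.95367 +0.24159 +0.17931]
  R  [-0.20088 +0.95499 -0.21828]
  R  [-0.22397 +0.17215 +0.95927]
t = (-0.06039, +0.09926, +0.42337) m
tr R = 2.867926; θ = arccos((tr R − 1)/2) = 0.365450 rad = 20.939°
axis k = ((R−Rᵀ)₃₂, (R−Rᵀ)₁₃, (R−Rᵀ)₂₁) / (2 sinθ) = (+0.546259, +0.564236, -0.619063)
rvec = θ·k = (+0.199631, +0.206200, -0.226237)

rvec=(0.1996, 0.2062, -0.2262) tvec=(-0.0604, 0.0993, 0.4234)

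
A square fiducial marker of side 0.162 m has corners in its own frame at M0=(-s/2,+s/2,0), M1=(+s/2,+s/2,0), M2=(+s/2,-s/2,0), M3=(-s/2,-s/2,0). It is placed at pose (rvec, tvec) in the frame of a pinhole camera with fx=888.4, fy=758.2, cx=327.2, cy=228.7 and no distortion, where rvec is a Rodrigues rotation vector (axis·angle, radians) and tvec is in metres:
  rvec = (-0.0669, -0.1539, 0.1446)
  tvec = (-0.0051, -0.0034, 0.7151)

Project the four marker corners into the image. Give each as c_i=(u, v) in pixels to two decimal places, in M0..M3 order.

c0=(205.45, 298.93) c1=(404.72, 321.91) c2=(430.54, 154.94) c3=(235.66, 126.73)

Intrinsics K: fx=888.4, fy=758.2, cx=327.2, cy=228.7
Marker side s = 0.162 m; corners in marker frame (Z=0):
  M0 = (-0.0810, +0.0810, 0)
  M1 = (+0.0810, +0.0810, 0)
  M2 = (+0.0810, -0.0810, 0)
  M3 = (-0.0810, -0.0810, 0)
rvec = (-0.0669, -0.1539, 0.1446), |rvec| = θ = 0.22152 rad = 12.692°
Rodrigues: sinθ=0.21971, 1−cosθ=0.02443; R = I + sinθ·[k]× + (1−cosθ)·[k]×²:
    [+0.97779 -0.13829 -0.15746]
    [+0.14855 +0.98736 +0.05527]
    [+0.14783 -0.07744 +0.98598]
t = (-0.0051, -0.0034, 0.7151) m
M0: Pc = R·M0+t = (-0.09550, +0.06454, +0.69685); u = 888.4·(-0.09550)/0.69685 + 327.2 = 205.4457, v = 758.2·(+0.06454)/0.69685 + 228.7 = 298.9258
M1: Pc = R·M1+t = (+0.06290, +0.08861, +0.72080); u = 888.4·(+0.06290)/0.72080 + 327.2 = 404.7247, v = 758.2·(+0.08861)/0.72080 + 228.7 = 321.9058
M2: Pc = R·M2+t = (+0.08530, -0.07134, +0.73335); u = 888.4·(+0.08530)/0.73335 + 327.2 = 430.5390, v = 758.2·(-0.07134)/0.73335 + 228.7 = 154.9383
M3: Pc = R·M3+t = (-0.07310, -0.09541, +0.70940); u = 888.4·(-0.07310)/0.70940 + 327.2 = 235.6553, v = 758.2·(-0.09541)/0.70940 + 228.7 = 126.7281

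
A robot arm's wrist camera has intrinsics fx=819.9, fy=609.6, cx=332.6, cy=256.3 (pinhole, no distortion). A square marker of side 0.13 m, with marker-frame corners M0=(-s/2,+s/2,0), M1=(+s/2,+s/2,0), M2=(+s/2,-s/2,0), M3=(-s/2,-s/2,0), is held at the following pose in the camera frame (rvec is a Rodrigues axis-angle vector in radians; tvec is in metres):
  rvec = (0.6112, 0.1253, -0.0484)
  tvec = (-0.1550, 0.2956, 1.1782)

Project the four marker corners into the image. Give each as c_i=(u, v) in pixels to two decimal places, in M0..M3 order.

c0=(189.17, 430.31) c1=(274.70, 432.23) c2=(263.17, 386.49) c3=(172.30, 385.12)

Intrinsics K: fx=819.9, fy=609.6, cx=332.6, cy=256.3
Marker side s = 0.13 m; corners in marker frame (Z=0):
  M0 = (-0.0650, +0.0650, 0)
  M1 = (+0.0650, +0.0650, 0)
  M2 = (+0.0650, -0.0650, 0)
  M3 = (-0.0650, -0.0650, 0)
rvec = (0.6112, 0.1253, -0.0484), |rvec| = θ = 0.62579 rad = 35.855°
Rodrigues: sinθ=0.58573, 1−cosθ=0.18950; R = I + sinθ·[k]× + (1−cosθ)·[k]×²:
    [+0.99127 +0.08236 +0.10297]
    [-0.00824 +0.81810 -0.57502]
    [-0.13160 +0.56915 +0.81164]
t = (-0.1550, 0.2956, 1.1782) m
M0: Pc = R·M0+t = (-0.21408, +0.34931, +1.22375); u = 819.9·(-0.21408)/1.22375 + 332.6 = 189.1690, v = 609.6·(+0.34931)/1.22375 + 256.3 = 430.3070
M1: Pc = R·M1+t = (-0.08521, +0.34824, +1.20664); u = 819.9·(-0.08521)/1.20664 + 332.6 = 274.6979, v = 609.6·(+0.34824)/1.20664 + 256.3 = 432.2326
M2: Pc = R·M2+t = (-0.09592, +0.24189, +1.13265); u = 819.9·(-0.09592)/1.13265 + 332.6 = 263.1651, v = 609.6·(+0.24189)/1.13265 + 256.3 = 386.4854
M3: Pc = R·M3+t = (-0.22479, +0.24296, +1.14976); u = 819.9·(-0.22479)/1.14976 + 332.6 = 172.3038, v = 609.6·(+0.24296)/1.14976 + 256.3 = 385.1166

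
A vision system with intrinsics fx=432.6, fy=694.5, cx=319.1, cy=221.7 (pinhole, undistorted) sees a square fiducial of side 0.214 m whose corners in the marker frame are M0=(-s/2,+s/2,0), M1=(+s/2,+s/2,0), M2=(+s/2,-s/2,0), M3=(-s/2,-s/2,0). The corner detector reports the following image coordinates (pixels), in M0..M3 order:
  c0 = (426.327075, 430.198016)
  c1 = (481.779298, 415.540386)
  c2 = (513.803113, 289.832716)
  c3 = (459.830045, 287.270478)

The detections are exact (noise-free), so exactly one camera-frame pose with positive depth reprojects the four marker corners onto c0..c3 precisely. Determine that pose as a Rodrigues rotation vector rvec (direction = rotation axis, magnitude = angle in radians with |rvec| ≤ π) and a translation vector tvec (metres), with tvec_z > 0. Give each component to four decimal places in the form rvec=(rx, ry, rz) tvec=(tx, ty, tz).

rvec=(0.3196, -0.6280, 0.1867) tvec=(0.3487, 0.1928, 0.9878)

Intrinsics K: fx=432.6, fy=694.5, cx=319.1, cy=221.7
Marker side s = 0.214 m; corners in marker frame (Z=0):
  M0 = (-0.1070, +0.1070, 0)
  M1 = (+0.1070, +0.1070, 0)
  M2 = (+0.1070, -0.1070, 0)
  M3 = (-0.1070, -0.1070, 0)
Detected image corners:
  c0 = (426.327075, 430.198016) px
  c1 = (481.779298, 415.540386) px
  c2 = (513.803113, 289.832716) px
  c3 = (459.830045, 287.270478) px
Planar DLT: solve 8×8 A·h = b for H (H[2,2]=1):
  H  [+542.64115 -40.51012 +471.80127]
  H  [+187.63508 +709.98920 +357.22948]
  H  [+0.60983 +0.23885 +1.00000]
B = K⁻¹H; ‖b₁‖=1.012363, ‖b₂‖=1.012363; λ = 2/(‖b₁‖+‖b₂‖) = 0.987788, sign → tz>0 ⇒ λ=+0.987788
r₁ = λ·B[:,0] = (+0.79471,+0.07458,+0.60238); r₂ = λ·B[:,1] = (-0.26653,+0.93450,+0.23594)
r₃ = r₁×r₂ = (-0.54533,-0.34806,+0.76254); SVD([r₁ r₂ r₃]) → R = UVᵀ:
  R  [+0.79471 -0.26653 -0.54533]
  R  [+0.07458 +0.93450 -0.34806]
  R  [+0.60238 +0.23594 +0.76254]
t = (+0.34867, +0.19276, +0.98779) m
tr R = 2.491757; θ = arccos((tr R − 1)/2) = 0.728944 rad = 41.765°
axis k = ((R−Rᵀ)₃₂, (R−Rᵀ)₁₃, (R−Rᵀ)₂₁) / (2 sinθ) = (+0.438378, -0.861544, +0.256059)
rvec = θ·k = (+0.319553, -0.628017, +0.186652)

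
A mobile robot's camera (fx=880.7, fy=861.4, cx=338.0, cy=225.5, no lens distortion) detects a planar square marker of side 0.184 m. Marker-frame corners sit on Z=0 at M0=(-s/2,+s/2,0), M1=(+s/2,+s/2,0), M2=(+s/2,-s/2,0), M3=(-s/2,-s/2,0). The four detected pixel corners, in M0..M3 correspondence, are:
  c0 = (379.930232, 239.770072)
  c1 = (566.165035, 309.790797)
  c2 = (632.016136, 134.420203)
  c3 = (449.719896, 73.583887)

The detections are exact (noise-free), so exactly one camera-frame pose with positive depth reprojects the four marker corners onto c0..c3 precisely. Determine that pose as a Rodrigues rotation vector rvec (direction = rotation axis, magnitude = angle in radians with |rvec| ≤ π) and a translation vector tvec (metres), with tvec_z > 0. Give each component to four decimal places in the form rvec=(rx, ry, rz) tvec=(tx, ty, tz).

rvec=(-0.1991, 0.1498, 0.3808) tvec=(0.1596, -0.0373, 0.8379)

Intrinsics K: fx=880.7, fy=861.4, cx=338.0, cy=225.5
Marker side s = 0.184 m; corners in marker frame (Z=0):
  M0 = (-0.0920, +0.0920, 0)
  M1 = (+0.0920, +0.0920, 0)
  M2 = (+0.0920, -0.0920, 0)
  M3 = (-0.0920, -0.0920, 0)
Detected image corners:
  c0 = (379.930232, 239.770072) px
  c1 = (566.165035, 309.790797) px
  c2 = (632.016136, 134.420203) px
  c3 = (449.719896, 73.583887) px
Planar DLT: solve 8×8 A·h = b for H (H[2,2]=1):
  H  [+891.16166 -468.21257 +505.72893]
  H  [+314.01233 +890.50695 +187.19722]
  H  [-0.21715 -0.19609 +1.00000]
B = K⁻¹H; ‖b₁‖=1.193410, ‖b₂‖=1.193410; λ = 2/(‖b₁‖+‖b₂‖) = 0.837935, sign → tz>0 ⇒ λ=+0.837935
r₁ = λ·B[:,0] = (+0.91772,+0.35309,-0.18196); r₂ = λ·B[:,1] = (-0.38242,+0.90926,-0.16431)
r₃ = r₁×r₂ = (+0.10743,+0.22038,+0.96948); SVD([r₁ r₂ r₃]) → R = UVᵀ:
  R  [+0.91772 -0.38242 +0.10743]
  R  [+0.35309 +0.90926 +0.22038]
  R  [-0.18196 -0.16431 +0.96948]
t = (+0.15958, -0.03726, +0.83794) m
tr R = 2.796466; θ = arccos((tr R − 1)/2) = 0.455064 rad = 26.073°
axis k = ((R−Rᵀ)₃₂, (R−Rᵀ)₁₃, (R−Rᵀ)₂₁) / (2 sinθ) = (-0.437624, +0.329218, +0.836720)
rvec = θ·k = (-0.199147, +0.149815, +0.380761)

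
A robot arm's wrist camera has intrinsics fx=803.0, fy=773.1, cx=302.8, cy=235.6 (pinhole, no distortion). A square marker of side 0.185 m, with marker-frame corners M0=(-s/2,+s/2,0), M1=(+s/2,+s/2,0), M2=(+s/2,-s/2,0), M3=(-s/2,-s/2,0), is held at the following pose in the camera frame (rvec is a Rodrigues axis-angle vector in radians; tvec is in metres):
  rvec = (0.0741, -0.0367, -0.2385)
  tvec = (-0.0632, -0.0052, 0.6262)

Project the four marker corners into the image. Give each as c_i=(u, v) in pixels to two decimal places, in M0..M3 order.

c0=(135.64, 365.97) c1=(363.82, 311.55) c2=(309.15, 90.34) c3=(75.21, 144.21)

Intrinsics K: fx=803.0, fy=773.1, cx=302.8, cy=235.6
Marker side s = 0.185 m; corners in marker frame (Z=0):
  M0 = (-0.0925, +0.0925, 0)
  M1 = (+0.0925, +0.0925, 0)
  M2 = (+0.0925, -0.0925, 0)
  M3 = (-0.0925, -0.0925, 0)
rvec = (0.0741, -0.0367, -0.2385), |rvec| = θ = 0.25243 rad = 14.463°
Rodrigues: sinθ=0.24976, 1−cosθ=0.03169; R = I + sinθ·[k]× + (1−cosθ)·[k]×²:
    [+0.97104 +0.23462 -0.04510]
    [-0.23733 +0.96898 -0.06896]
    [+0.02752 +0.07767 +0.99660]
t = (-0.0632, -0.0052, 0.6262) m
M0: Pc = R·M0+t = (-0.13132, +0.10638, +0.63084); u = 803.0·(-0.13132)/0.63084 + 302.8 = 135.6434, v = 773.1·(+0.10638)/0.63084 + 235.6 = 365.9740
M1: Pc = R·M1+t = (+0.04832, +0.06248, +0.63593); u = 803.0·(+0.04832)/0.63593 + 302.8 = 363.8193, v = 773.1·(+0.06248)/0.63593 + 235.6 = 311.5541
M2: Pc = R·M2+t = (+0.00492, -0.11678, +0.62156); u = 803.0·(+0.00492)/0.62156 + 302.8 = 309.1543, v = 773.1·(-0.11678)/0.62156 + 235.6 = 90.3445
M3: Pc = R·M3+t = (-0.17472, -0.07288, +0.61647); u = 803.0·(-0.17472)/0.61647 + 302.8 = 75.2087, v = 773.1·(-0.07288)/0.61647 + 235.6 = 144.2058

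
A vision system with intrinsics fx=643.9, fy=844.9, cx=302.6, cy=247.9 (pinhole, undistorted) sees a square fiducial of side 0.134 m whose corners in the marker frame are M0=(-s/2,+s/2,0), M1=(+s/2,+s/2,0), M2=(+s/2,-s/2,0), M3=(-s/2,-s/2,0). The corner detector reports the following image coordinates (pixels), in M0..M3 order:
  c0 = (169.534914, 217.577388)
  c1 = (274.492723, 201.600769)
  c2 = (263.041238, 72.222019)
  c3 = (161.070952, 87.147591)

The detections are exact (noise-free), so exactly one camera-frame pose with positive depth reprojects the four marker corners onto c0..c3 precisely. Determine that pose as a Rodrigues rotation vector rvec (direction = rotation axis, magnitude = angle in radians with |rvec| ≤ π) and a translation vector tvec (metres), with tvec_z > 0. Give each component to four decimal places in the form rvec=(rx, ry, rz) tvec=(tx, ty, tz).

Intrinsics K: fx=643.9, fy=844.9, cx=302.6, cy=247.9
Marker side s = 0.134 m; corners in marker frame (Z=0):
  M0 = (-0.0670, +0.0670, 0)
  M1 = (+0.0670, +0.0670, 0)
  M2 = (+0.0670, -0.0670, 0)
  M3 = (-0.0670, -0.0670, 0)
Detected image corners:
  c0 = (169.534914, 217.577388) px
  c1 = (274.492723, 201.600769) px
  c2 = (263.041238, 72.222019) px
  c3 = (161.070952, 87.147591) px
Planar DLT: solve 8×8 A·h = b for H (H[2,2]=1):
  H  [+779.41292 +26.85161 +217.08105]
  H  [-110.27996 +937.78051 +143.66702]
  H  [+0.03436 -0.21879 +1.00000]
B = K⁻¹H; ‖b₁‖=1.203049, ‖b₂‖=1.203049; λ = 2/(‖b₁‖+‖b₂‖) = 0.831221, sign → tz>0 ⇒ λ=+0.831221
r₁ = λ·B[:,0] = (+0.99274,-0.11687,+0.02856); r₂ = λ·B[:,1] = (+0.12013,+0.97596,-0.18186)
r₃ = r₁×r₂ = (-0.00662,+0.18397,+0.98291); SVD([r₁ r₂ r₃]) → R = UVᵀ:
  R  [+0.99274 +0.12013 -0.00662]
  R  [-0.11687 +0.97596 +0.18397]
  R  [+0.02856 -0.18186 +0.98291]
t = (-0.11040, -0.10255, +0.83122) m
tr R = 2.951603; θ = arccos((tr R − 1)/2) = 0.220439 rad = 12.630°
axis k = ((R−Rᵀ)₃₂, (R−Rᵀ)₁₃, (R−Rᵀ)₂₁) / (2 sinθ) = (-0.836553, -0.080432, -0.541950)
rvec = θ·k = (-0.184409, -0.017730, -0.119467)

rvec=(-0.1844, -0.0177, -0.1195) tvec=(-0.1104, -0.1025, 0.8312)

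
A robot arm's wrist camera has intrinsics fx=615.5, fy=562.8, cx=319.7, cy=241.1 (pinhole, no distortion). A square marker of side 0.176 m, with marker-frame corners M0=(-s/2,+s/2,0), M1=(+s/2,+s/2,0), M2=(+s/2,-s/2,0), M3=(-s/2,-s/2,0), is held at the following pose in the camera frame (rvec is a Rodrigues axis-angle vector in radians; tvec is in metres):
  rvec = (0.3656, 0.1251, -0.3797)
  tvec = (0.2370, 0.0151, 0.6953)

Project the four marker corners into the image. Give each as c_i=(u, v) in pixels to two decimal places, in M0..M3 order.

Intrinsics K: fx=615.5, fy=562.8, cx=319.7, cy=241.1
Marker side s = 0.176 m; corners in marker frame (Z=0):
  M0 = (-0.0880, +0.0880, 0)
  M1 = (+0.0880, +0.0880, 0)
  M2 = (+0.0880, -0.0880, 0)
  M3 = (-0.0880, -0.0880, 0)
rvec = (0.3656, 0.1251, -0.3797), |rvec| = θ = 0.54174 rad = 31.040°
Rodrigues: sinθ=0.51563, 1−cosθ=0.14319; R = I + sinθ·[k]× + (1−cosθ)·[k]×²:
    [+0.92202 +0.38371 +0.05134]
    [-0.33908 +0.86445 -0.37115]
    [-0.18680 +0.32480 +0.92715]
t = (0.2370, 0.0151, 0.6953) m
M0: Pc = R·M0+t = (+0.18963, +0.12101, +0.74032); u = 615.5·(+0.18963)/0.74032 + 319.7 = 477.3565, v = 562.8·(+0.12101)/0.74032 + 241.1 = 333.0936
M1: Pc = R·M1+t = (+0.35190, +0.06133, +0.70744); u = 615.5·(+0.35190)/0.70744 + 319.7 = 625.8688, v = 562.8·(+0.06133)/0.70744 + 241.1 = 289.8920
M2: Pc = R·M2+t = (+0.28437, -0.09081, +0.65028); u = 615.5·(+0.28437)/0.65028 + 319.7 = 588.8623, v = 562.8·(-0.09081)/0.65028 + 241.1 = 162.5057
M3: Pc = R·M3+t = (+0.12210, -0.03113, +0.68316); u = 615.5·(+0.12210)/0.68316 + 319.7 = 429.7036, v = 562.8·(-0.03113)/0.68316 + 241.1 = 215.4527

c0=(477.36, 333.09) c1=(625.87, 289.89) c2=(588.86, 162.51) c3=(429.70, 215.45)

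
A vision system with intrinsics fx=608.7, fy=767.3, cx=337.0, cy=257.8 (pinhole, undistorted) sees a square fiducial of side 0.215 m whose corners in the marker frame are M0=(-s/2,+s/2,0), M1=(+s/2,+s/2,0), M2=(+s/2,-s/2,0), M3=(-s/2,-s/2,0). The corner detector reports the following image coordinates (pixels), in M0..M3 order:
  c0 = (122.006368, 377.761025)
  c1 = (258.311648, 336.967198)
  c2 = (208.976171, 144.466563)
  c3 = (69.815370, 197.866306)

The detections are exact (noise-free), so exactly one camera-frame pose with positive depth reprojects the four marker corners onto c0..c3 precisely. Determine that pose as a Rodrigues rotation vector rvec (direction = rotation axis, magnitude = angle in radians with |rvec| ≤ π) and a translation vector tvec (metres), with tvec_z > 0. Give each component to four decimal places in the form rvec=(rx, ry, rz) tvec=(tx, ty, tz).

rvec=(0.1943, 0.2021, -0.2664) tvec=(-0.2391, 0.0099, 0.8380)

Intrinsics K: fx=608.7, fy=767.3, cx=337.0, cy=257.8
Marker side s = 0.215 m; corners in marker frame (Z=0):
  M0 = (-0.1075, +0.1075, 0)
  M1 = (+0.1075, +0.1075, 0)
  M2 = (+0.1075, -0.1075, 0)
  M3 = (-0.1075, -0.1075, 0)
Detected image corners:
  c0 = (122.006368, 377.761025) px
  c1 = (258.311648, 336.967198) px
  c2 = (208.976171, 144.466563) px
  c3 = (69.815370, 197.866306) px
Planar DLT: solve 8×8 A·h = b for H (H[2,2]=1):
  H  [+596.69392 +268.32506 +163.34049]
  H  [-288.66520 +916.56271 +266.88320]
  H  [-0.26573 +0.19437 +1.00000]
B = K⁻¹H; ‖b₁‖=1.193296, ‖b₂‖=1.193296; λ = 2/(‖b₁‖+‖b₂‖) = 0.838015, sign → tz>0 ⇒ λ=+0.838015
r₁ = λ·B[:,0] = (+0.94477,-0.24045,-0.22268); r₂ = λ·B[:,1] = (+0.27923,+0.94631,+0.16288)
r₃ = r₁×r₂ = (+0.17156,-0.21607,+0.96119); SVD([r₁ r₂ r₃]) → R = UVᵀ:
  R  [+0.94477 +0.27923 +0.17156]
  R  [-0.24045 +0.94631 -0.21607]
  R  [-0.22268 +0.16288 +0.96119]
t = (-0.23908, +0.00992, +0.83801) m
tr R = 2.852267; θ = arccos((tr R − 1)/2) = 0.386766 rad = 22.160°
axis k = ((R−Rᵀ)₃₂, (R−Rᵀ)₁₃, (R−Rᵀ)₂₁) / (2 sinθ) = (+0.502326, +0.522605, -0.688878)
rvec = θ·k = (+0.194283, +0.202126, -0.266435)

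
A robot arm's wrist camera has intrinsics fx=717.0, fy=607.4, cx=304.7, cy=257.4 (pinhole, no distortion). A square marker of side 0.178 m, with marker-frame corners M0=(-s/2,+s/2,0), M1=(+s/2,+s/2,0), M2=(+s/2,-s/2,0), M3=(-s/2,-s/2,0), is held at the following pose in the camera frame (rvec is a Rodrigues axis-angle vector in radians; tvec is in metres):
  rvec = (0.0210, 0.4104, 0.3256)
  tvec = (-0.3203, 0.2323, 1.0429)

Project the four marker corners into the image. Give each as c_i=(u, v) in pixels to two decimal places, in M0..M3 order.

c0=(24.09, 418.97) c1=(113.77, 463.50) c2=(149.98, 364.21) c3=(56.69, 325.46)

Intrinsics K: fx=717.0, fy=607.4, cx=304.7, cy=257.4
Marker side s = 0.178 m; corners in marker frame (Z=0):
  M0 = (-0.0890, +0.0890, 0)
  M1 = (+0.0890, +0.0890, 0)
  M2 = (+0.0890, -0.0890, 0)
  M3 = (-0.0890, -0.0890, 0)
rvec = (0.0210, 0.4104, 0.3256), |rvec| = θ = 0.52429 rad = 30.040°
Rodrigues: sinθ=0.50060, 1−cosθ=0.13432; R = I + sinθ·[k]× + (1−cosθ)·[k]×²:
    [+0.86589 -0.30668 +0.39520]
    [+0.31510 +0.94798 +0.04525]
    [-0.38851 +0.08535 +0.91748]
t = (-0.3203, 0.2323, 1.0429) m
M0: Pc = R·M0+t = (-0.42466, +0.28863, +1.08507); u = 717.0·(-0.42466)/1.08507 + 304.7 = 24.0921, v = 607.4·(+0.28863)/1.08507 + 257.4 = 418.9667
M1: Pc = R·M1+t = (-0.27053, +0.34471, +1.01592); u = 717.0·(-0.27053)/1.01592 + 304.7 = 113.7695, v = 607.4·(+0.34471)/1.01592 + 257.4 = 463.4985
M2: Pc = R·M2+t = (-0.21594, +0.17597, +1.00073); u = 717.0·(-0.21594)/1.00073 + 304.7 = 149.9824, v = 607.4·(+0.17597)/1.00073 + 257.4 = 364.2087
M3: Pc = R·M3+t = (-0.37007, +0.11989, +1.06988); u = 717.0·(-0.37007)/1.06988 + 304.7 = 56.6909, v = 607.4·(+0.11989)/1.06988 + 257.4 = 325.4625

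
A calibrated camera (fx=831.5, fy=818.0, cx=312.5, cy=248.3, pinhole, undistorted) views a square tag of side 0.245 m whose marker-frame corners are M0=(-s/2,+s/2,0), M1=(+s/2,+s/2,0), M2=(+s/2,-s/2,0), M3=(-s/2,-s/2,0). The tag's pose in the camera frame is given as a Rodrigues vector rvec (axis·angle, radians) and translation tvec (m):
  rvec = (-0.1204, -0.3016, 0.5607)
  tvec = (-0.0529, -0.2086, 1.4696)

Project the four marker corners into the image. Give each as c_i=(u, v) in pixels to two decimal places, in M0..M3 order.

c0=(187.22, 149.09) c1=(303.37, 226.46) c2=(371.14, 116.50) c3=(261.57, 37.06)

Intrinsics K: fx=831.5, fy=818.0, cx=312.5, cy=248.3
Marker side s = 0.245 m; corners in marker frame (Z=0):
  M0 = (-0.1225, +0.1225, 0)
  M1 = (+0.1225, +0.1225, 0)
  M2 = (+0.1225, -0.1225, 0)
  M3 = (-0.1225, -0.1225, 0)
rvec = (-0.1204, -0.3016, 0.5607), |rvec| = θ = 0.64795 rad = 37.125°
Rodrigues: sinθ=0.60356, 1−cosθ=0.20268; R = I + sinθ·[k]× + (1−cosθ)·[k]×²:
    [+0.80432 -0.50475 -0.31352]
    [+0.53981 +0.84123 +0.03051]
    [+0.24834 -0.19379 +0.94909]
t = (-0.0529, -0.2086, 1.4696) m
M0: Pc = R·M0+t = (-0.21326, -0.17168, +1.41544); u = 831.5·(-0.21326)/1.41544 + 312.5 = 187.2197, v = 818.0·(-0.17168)/1.41544 + 248.3 = 149.0864
M1: Pc = R·M1+t = (-0.01620, -0.03942, +1.47628); u = 831.5·(-0.01620)/1.47628 + 312.5 = 303.3739, v = 818.0·(-0.03942)/1.47628 + 248.3 = 226.4564
M2: Pc = R·M2+t = (+0.10746, -0.24552, +1.52376); u = 831.5·(+0.10746)/1.52376 + 312.5 = 371.1404, v = 818.0·(-0.24552)/1.52376 + 248.3 = 116.4954
M3: Pc = R·M3+t = (-0.08960, -0.37778, +1.46292); u = 831.5·(-0.08960)/1.46292 + 312.5 = 261.5744, v = 818.0·(-0.37778)/1.46292 + 248.3 = 37.0629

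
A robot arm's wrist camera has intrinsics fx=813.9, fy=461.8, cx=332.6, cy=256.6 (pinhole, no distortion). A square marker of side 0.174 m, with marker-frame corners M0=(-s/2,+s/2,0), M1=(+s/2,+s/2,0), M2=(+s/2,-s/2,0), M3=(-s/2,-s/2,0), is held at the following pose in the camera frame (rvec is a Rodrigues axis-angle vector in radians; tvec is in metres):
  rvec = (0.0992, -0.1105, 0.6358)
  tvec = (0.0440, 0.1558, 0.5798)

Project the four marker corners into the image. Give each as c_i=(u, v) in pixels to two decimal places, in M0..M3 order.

c0=(222.65, 397.09) c1=(416.64, 470.61) c2=(562.27, 364.66) c3=(370.77, 285.45)

Intrinsics K: fx=813.9, fy=461.8, cx=332.6, cy=256.6
Marker side s = 0.174 m; corners in marker frame (Z=0):
  M0 = (-0.0870, +0.0870, 0)
  M1 = (+0.0870, +0.0870, 0)
  M2 = (+0.0870, -0.0870, 0)
  M3 = (-0.0870, -0.0870, 0)
rvec = (0.0992, -0.1105, 0.6358), |rvec| = θ = 0.65291 rad = 37.409°
Rodrigues: sinθ=0.60750, 1−cosθ=0.20568; R = I + sinθ·[k]× + (1−cosθ)·[k]×²:
    [+0.79907 -0.59687 -0.07238]
    [+0.58629 +0.80021 -0.12620]
    [+0.13325 +0.05840 +0.98936]
t = (0.0440, 0.1558, 0.5798) m
M0: Pc = R·M0+t = (-0.07745, +0.17441, +0.57329); u = 813.9·(-0.07745)/0.57329 + 332.6 = 222.6490, v = 461.8·(+0.17441)/0.57329 + 256.6 = 397.0929
M1: Pc = R·M1+t = (+0.06159, +0.27643, +0.59647); u = 813.9·(+0.06159)/0.59647 + 332.6 = 416.6424, v = 461.8·(+0.27643)/0.59647 + 256.6 = 470.6135
M2: Pc = R·M2+t = (+0.16545, +0.13719, +0.58631); u = 813.9·(+0.16545)/0.58631 + 332.6 = 562.2678, v = 461.8·(+0.13719)/0.58631 + 256.6 = 364.6551
M3: Pc = R·M3+t = (+0.02641, +0.03517, +0.56313); u = 813.9·(+0.02641)/0.56313 + 332.6 = 370.7693, v = 461.8·(+0.03517)/0.56313 + 256.6 = 285.4452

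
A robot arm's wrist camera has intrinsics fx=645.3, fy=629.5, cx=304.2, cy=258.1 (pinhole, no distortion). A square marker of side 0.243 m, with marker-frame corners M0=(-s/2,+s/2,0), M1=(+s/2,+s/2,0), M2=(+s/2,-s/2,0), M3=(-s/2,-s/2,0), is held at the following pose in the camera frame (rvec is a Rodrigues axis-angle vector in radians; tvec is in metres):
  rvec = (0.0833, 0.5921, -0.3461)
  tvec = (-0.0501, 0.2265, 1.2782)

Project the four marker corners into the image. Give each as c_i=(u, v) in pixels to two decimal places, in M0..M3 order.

Intrinsics K: fx=645.3, fy=629.5, cx=304.2, cy=258.1
Marker side s = 0.243 m; corners in marker frame (Z=0):
  M0 = (-0.1215, +0.1215, 0)
  M1 = (+0.1215, +0.1215, 0)
  M2 = (+0.1215, -0.1215, 0)
  M3 = (-0.1215, -0.1215, 0)
rvec = (0.0833, 0.5921, -0.3461), |rvec| = θ = 0.69087 rad = 39.584°
Rodrigues: sinθ=0.63721, 1−cosθ=0.22931; R = I + sinθ·[k]× + (1−cosθ)·[k]×²:
    [+0.77402 +0.34291 +0.53226]
    [-0.29552 +0.93912 -0.17528]
    [-0.55996 -0.02162 +0.82824]
t = (-0.0501, 0.2265, 1.2782) m
M0: Pc = R·M0+t = (-0.10248, +0.37651, +1.34361); u = 645.3·(-0.10248)/1.34361 + 304.2 = 254.9816, v = 629.5·(+0.37651)/1.34361 + 258.1 = 434.4998
M1: Pc = R·M1+t = (+0.08561, +0.30470, +1.20754); u = 645.3·(+0.08561)/1.20754 + 304.2 = 349.9482, v = 629.5·(+0.30470)/1.20754 + 258.1 = 416.9412
M2: Pc = R·M2+t = (+0.00228, +0.07649, +1.21279); u = 645.3·(+0.00228)/1.21279 + 304.2 = 305.4131, v = 629.5·(+0.07649)/1.21279 + 258.1 = 297.8028
M3: Pc = R·M3+t = (-0.18581, +0.14830, +1.34886); u = 645.3·(-0.18581)/1.34886 + 304.2 = 215.3090, v = 629.5·(+0.14830)/1.34886 + 258.1 = 327.3115

c0=(254.98, 434.50) c1=(349.95, 416.94) c2=(305.41, 297.80) c3=(215.31, 327.31)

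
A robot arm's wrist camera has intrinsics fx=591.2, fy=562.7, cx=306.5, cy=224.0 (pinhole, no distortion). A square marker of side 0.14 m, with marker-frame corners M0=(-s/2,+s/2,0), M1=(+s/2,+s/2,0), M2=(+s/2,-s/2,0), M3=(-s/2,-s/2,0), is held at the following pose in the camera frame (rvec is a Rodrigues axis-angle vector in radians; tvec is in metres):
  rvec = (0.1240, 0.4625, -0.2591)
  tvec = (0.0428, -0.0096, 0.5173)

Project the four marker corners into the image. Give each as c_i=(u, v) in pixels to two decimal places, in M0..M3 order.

Intrinsics K: fx=591.2, fy=562.7, cx=306.5, cy=224.0
Marker side s = 0.14 m; corners in marker frame (Z=0):
  M0 = (-0.0700, +0.0700, 0)
  M1 = (+0.0700, +0.0700, 0)
  M2 = (+0.0700, -0.0700, 0)
  M3 = (-0.0700, -0.0700, 0)
rvec = (0.1240, 0.4625, -0.2591), |rvec| = θ = 0.54444 rad = 31.194°
Rodrigues: sinθ=0.51794, 1−cosθ=0.14458; R = I + sinθ·[k]× + (1−cosθ)·[k]×²:
    [+0.86292 +0.27446 +0.42432]
    [-0.21851 +0.95975 -0.17642]
    [-0.45566 +0.05951 +0.88816]
t = (0.0428, -0.0096, 0.5173) m
M0: Pc = R·M0+t = (+0.00161, +0.07288, +0.55336); u = 591.2·(+0.00161)/0.55336 + 306.5 = 308.2181, v = 562.7·(+0.07288)/0.55336 + 224.0 = 298.1087
M1: Pc = R·M1+t = (+0.12242, +0.04229, +0.48957); u = 591.2·(+0.12242)/0.48957 + 306.5 = 454.3291, v = 562.7·(+0.04229)/0.48957 + 224.0 = 272.6035
M2: Pc = R·M2+t = (+0.08399, -0.09208, +0.48124); u = 591.2·(+0.08399)/0.48124 + 306.5 = 409.6839, v = 562.7·(-0.09208)/0.48124 + 224.0 = 116.3344
M3: Pc = R·M3+t = (-0.03682, -0.06149, +0.54503); u = 591.2·(-0.03682)/0.54503 + 306.5 = 266.5647, v = 562.7·(-0.06149)/0.54503 + 224.0 = 160.5198

c0=(308.22, 298.11) c1=(454.33, 272.60) c2=(409.68, 116.33) c3=(266.56, 160.52)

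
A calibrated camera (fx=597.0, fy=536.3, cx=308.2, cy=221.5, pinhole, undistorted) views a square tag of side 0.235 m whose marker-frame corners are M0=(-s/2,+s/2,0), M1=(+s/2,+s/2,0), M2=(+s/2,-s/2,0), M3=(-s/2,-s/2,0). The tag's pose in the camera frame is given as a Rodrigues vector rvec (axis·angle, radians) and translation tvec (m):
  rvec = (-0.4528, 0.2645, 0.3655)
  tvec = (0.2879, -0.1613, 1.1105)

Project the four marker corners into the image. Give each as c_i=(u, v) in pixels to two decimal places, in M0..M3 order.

Intrinsics K: fx=597.0, fy=536.3, cx=308.2, cy=221.5
Marker side s = 0.235 m; corners in marker frame (Z=0):
  M0 = (-0.1175, +0.1175, 0)
  M1 = (+0.1175, +0.1175, 0)
  M2 = (+0.1175, -0.1175, 0)
  M3 = (-0.1175, -0.1175, 0)
rvec = (-0.4528, 0.2645, 0.3655), |rvec| = θ = 0.63920 rad = 36.624°
Rodrigues: sinθ=0.59655, 1−cosθ=0.19743; R = I + sinθ·[k]× + (1−cosθ)·[k]×²:
    [+0.90164 -0.39899 +0.16688]
    [+0.28324 +0.83638 +0.46930]
    [-0.32682 -0.37588 +0.86712]
t = (0.2879, -0.1613, 1.1105) m
M0: Pc = R·M0+t = (+0.13508, -0.09631, +1.10474); u = 597.0·(+0.13508)/1.10474 + 308.2 = 381.1952, v = 536.3·(-0.09631)/1.10474 + 221.5 = 174.7474
M1: Pc = R·M1+t = (+0.34696, -0.02974, +1.02793); u = 597.0·(+0.34696)/1.02793 + 308.2 = 509.7078, v = 536.3·(-0.02974)/1.02793 + 221.5 = 205.9815
M2: Pc = R·M2+t = (+0.44072, -0.22629, +1.11626); u = 597.0·(+0.44072)/1.11626 + 308.2 = 543.9079, v = 536.3·(-0.22629)/1.11626 + 221.5 = 112.7792
M3: Pc = R·M3+t = (+0.22884, -0.29286, +1.19307); u = 597.0·(+0.22884)/1.19307 + 308.2 = 422.7083, v = 536.3·(-0.29286)/1.19307 + 221.5 = 89.8575

c0=(381.20, 174.75) c1=(509.71, 205.98) c2=(543.91, 112.78) c3=(422.71, 89.86)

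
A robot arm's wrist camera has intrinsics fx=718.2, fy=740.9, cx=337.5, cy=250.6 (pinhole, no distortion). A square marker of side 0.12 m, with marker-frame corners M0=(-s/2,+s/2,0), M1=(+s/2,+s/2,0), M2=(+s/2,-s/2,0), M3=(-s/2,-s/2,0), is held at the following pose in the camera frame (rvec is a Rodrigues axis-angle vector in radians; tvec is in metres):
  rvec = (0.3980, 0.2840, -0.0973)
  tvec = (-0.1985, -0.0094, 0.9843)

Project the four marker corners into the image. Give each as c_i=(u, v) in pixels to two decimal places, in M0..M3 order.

Intrinsics K: fx=718.2, fy=740.9, cx=337.5, cy=250.6
Marker side s = 0.12 m; corners in marker frame (Z=0):
  M0 = (-0.0600, +0.0600, 0)
  M1 = (+0.0600, +0.0600, 0)
  M2 = (+0.0600, -0.0600, 0)
  M3 = (-0.0600, -0.0600, 0)
rvec = (0.3980, 0.2840, -0.0973), |rvec| = θ = 0.49853 rad = 28.563°
Rodrigues: sinθ=0.47813, 1−cosθ=0.12171; R = I + sinθ·[k]× + (1−cosθ)·[k]×²:
    [+0.95586 +0.14867 +0.25342]
    [-0.03796 +0.91779 -0.39525]
    [-0.29135 +0.36819 +0.88293]
t = (-0.1985, -0.0094, 0.9843) m
M0: Pc = R·M0+t = (-0.24693, +0.04795, +1.02387); u = 718.2·(-0.24693)/1.02387 + 337.5 = 164.2888, v = 740.9·(+0.04795)/1.02387 + 250.6 = 285.2944
M1: Pc = R·M1+t = (-0.13223, +0.04339, +0.98891); u = 718.2·(-0.13223)/0.98891 + 337.5 = 241.4691, v = 740.9·(+0.04339)/0.98891 + 250.6 = 283.1077
M2: Pc = R·M2+t = (-0.15007, -0.06675, +0.94473); u = 718.2·(-0.15007)/0.94473 + 337.5 = 223.4150, v = 740.9·(-0.06675)/0.94473 + 250.6 = 198.2553
M3: Pc = R·M3+t = (-0.26477, -0.06219, +0.97969); u = 718.2·(-0.26477)/0.97969 + 337.5 = 143.3983, v = 740.9·(-0.06219)/0.97969 + 250.6 = 203.5686

c0=(164.29, 285.29) c1=(241.47, 283.11) c2=(223.42, 198.26) c3=(143.40, 203.57)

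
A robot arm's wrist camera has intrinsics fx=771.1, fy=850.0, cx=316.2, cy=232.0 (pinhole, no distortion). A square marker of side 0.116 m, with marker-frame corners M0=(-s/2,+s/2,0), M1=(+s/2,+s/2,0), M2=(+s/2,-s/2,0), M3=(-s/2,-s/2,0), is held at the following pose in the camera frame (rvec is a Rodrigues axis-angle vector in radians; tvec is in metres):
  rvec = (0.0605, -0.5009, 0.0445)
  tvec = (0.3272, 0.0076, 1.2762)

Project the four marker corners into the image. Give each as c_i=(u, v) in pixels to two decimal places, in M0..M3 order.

c0=(484.50, 275.37) c1=(537.29, 275.61) c2=(542.16, 200.24) c3=(489.36, 196.62)

Intrinsics K: fx=771.1, fy=850.0, cx=316.2, cy=232.0
Marker side s = 0.116 m; corners in marker frame (Z=0):
  M0 = (-0.0580, +0.0580, 0)
  M1 = (+0.0580, +0.0580, 0)
  M2 = (+0.0580, -0.0580, 0)
  M3 = (-0.0580, -0.0580, 0)
rvec = (0.0605, -0.5009, 0.0445), |rvec| = θ = 0.50650 rad = 29.020°
Rodrigues: sinθ=0.48512, 1−cosθ=0.12555; R = I + sinθ·[k]× + (1−cosθ)·[k]×²:
    [+0.87624 -0.05745 -0.47844]
    [+0.02779 +0.99724 -0.06885]
    [+0.48107 +0.04704 +0.87542]
t = (0.3272, 0.0076, 1.2762) m
M0: Pc = R·M0+t = (+0.27305, +0.06383, +1.25103); u = 771.1·(+0.27305)/1.25103 + 316.2 = 484.4984, v = 850.0·(+0.06383)/1.25103 + 232.0 = 275.3675
M1: Pc = R·M1+t = (+0.37469, +0.06705, +1.30683); u = 771.1·(+0.37469)/1.30683 + 316.2 = 537.2870, v = 850.0·(+0.06705)/1.30683 + 232.0 = 275.6124
M2: Pc = R·M2+t = (+0.38135, -0.04863, +1.30137); u = 771.1·(+0.38135)/1.30137 + 316.2 = 542.1628, v = 850.0·(-0.04863)/1.30137 + 232.0 = 200.2383
M3: Pc = R·M3+t = (+0.27971, -0.05185, +1.24557); u = 771.1·(+0.27971)/1.24557 + 316.2 = 489.3615, v = 850.0·(-0.05185)/1.24557 + 232.0 = 196.6154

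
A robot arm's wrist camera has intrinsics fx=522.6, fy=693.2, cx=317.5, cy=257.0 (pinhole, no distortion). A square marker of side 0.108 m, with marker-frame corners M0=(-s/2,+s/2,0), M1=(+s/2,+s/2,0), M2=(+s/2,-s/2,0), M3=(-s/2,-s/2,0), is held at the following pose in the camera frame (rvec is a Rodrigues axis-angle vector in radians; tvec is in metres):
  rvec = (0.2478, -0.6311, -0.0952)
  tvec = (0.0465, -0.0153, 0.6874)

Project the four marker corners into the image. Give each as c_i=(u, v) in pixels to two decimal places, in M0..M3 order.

c0=(320.43, 304.23) c1=(382.18, 283.57) c2=(383.71, 181.93) c3=(319.44, 193.72)

Intrinsics K: fx=522.6, fy=693.2, cx=317.5, cy=257.0
Marker side s = 0.108 m; corners in marker frame (Z=0):
  M0 = (-0.0540, +0.0540, 0)
  M1 = (+0.0540, +0.0540, 0)
  M2 = (+0.0540, -0.0540, 0)
  M3 = (-0.0540, -0.0540, 0)
rvec = (0.2478, -0.6311, -0.0952), |rvec| = θ = 0.68466 rad = 39.228°
Rodrigues: sinθ=0.63241, 1−cosθ=0.22536; R = I + sinθ·[k]× + (1−cosθ)·[k]×²:
    [+0.80416 +0.01275 -0.59428]
    [-0.16312 +0.96612 -0.20000]
    [+0.57160 +0.25777 +0.77899]
t = (0.0465, -0.0153, 0.6874) m
M0: Pc = R·M0+t = (+0.00376, +0.04568, +0.67045); u = 522.6·(+0.00376)/0.67045 + 317.5 = 320.4339, v = 693.2·(+0.04568)/0.67045 + 257.0 = 304.2288
M1: Pc = R·M1+t = (+0.09061, +0.02806, +0.73219); u = 522.6·(+0.09061)/0.73219 + 317.5 = 382.1753, v = 693.2·(+0.02806)/0.73219 + 257.0 = 283.5678
M2: Pc = R·M2+t = (+0.08924, -0.07628, +0.70435); u = 522.6·(+0.08924)/0.70435 + 317.5 = 383.7100, v = 693.2·(-0.07628)/0.70435 + 257.0 = 181.9281
M3: Pc = R·M3+t = (+0.00239, -0.05866, +0.64261); u = 522.6·(+0.00239)/0.64261 + 317.5 = 319.4413, v = 693.2·(-0.05866)/0.64261 + 257.0 = 193.7202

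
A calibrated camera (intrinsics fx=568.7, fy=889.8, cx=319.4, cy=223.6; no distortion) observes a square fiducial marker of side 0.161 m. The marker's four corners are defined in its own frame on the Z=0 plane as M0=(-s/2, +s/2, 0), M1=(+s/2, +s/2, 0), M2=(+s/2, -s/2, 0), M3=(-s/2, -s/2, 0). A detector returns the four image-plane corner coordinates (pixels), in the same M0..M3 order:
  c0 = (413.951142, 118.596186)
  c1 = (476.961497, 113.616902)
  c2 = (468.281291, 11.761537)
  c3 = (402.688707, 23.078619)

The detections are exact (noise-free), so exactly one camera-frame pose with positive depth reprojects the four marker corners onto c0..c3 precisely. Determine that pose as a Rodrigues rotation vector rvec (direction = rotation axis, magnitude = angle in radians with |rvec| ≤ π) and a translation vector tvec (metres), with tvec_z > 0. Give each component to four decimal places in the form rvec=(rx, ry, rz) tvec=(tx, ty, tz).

rvec=(0.4995, 0.5320, -0.1249) tvec=(0.2912, -0.2407, 1.3775)

Intrinsics K: fx=568.7, fy=889.8, cx=319.4, cy=223.6
Marker side s = 0.161 m; corners in marker frame (Z=0):
  M0 = (-0.0805, +0.0805, 0)
  M1 = (+0.0805, +0.0805, 0)
  M2 = (+0.0805, -0.0805, 0)
  M3 = (-0.0805, -0.0805, 0)
Detected image corners:
  c0 = (413.951142, 118.596186) px
  c1 = (476.961497, 113.616902) px
  c2 = (468.281291, 11.761537) px
  c3 = (402.688707, 23.078619) px
Planar DLT: solve 8×8 A·h = b for H (H[2,2]=1):
  H  [+234.66730 +197.55392 +439.62731]
  H  [-75.05993 +632.88738 +68.10665]
  H  [-0.37351 +0.30735 +1.00000]
B = K⁻¹H; ‖b₁‖=0.725951, ‖b₂‖=0.725951; λ = 2/(‖b₁‖+‖b₂‖) = 1.377503, sign → tz>0 ⇒ λ=+1.377503
r₁ = λ·B[:,0] = (+0.85738,+0.01309,-0.51452); r₂ = λ·B[:,1] = (+0.24073,+0.87338,+0.42338)
r₃ = r₁×r₂ = (+0.45492,-0.48686,+0.74567); SVD([r₁ r₂ r₃]) → R = UVᵀ:
  R  [+0.85738 +0.24073 +0.45492]
  R  [+0.01309 +0.87338 -0.48686]
  R  [-0.51452 +0.42338 +0.74567]
t = (+0.29121, -0.24072, +1.37750) m
tr R = 2.476434; θ = arccos((tr R − 1)/2) = 0.740373 rad = 42.420°
axis k = ((R−Rᵀ)₃₂, (R−Rᵀ)₁₃, (R−Rᵀ)₂₁) / (2 sinθ) = (+0.674683, +0.718563, -0.168730)
rvec = θ·k = (+0.499517, +0.532005, -0.124923)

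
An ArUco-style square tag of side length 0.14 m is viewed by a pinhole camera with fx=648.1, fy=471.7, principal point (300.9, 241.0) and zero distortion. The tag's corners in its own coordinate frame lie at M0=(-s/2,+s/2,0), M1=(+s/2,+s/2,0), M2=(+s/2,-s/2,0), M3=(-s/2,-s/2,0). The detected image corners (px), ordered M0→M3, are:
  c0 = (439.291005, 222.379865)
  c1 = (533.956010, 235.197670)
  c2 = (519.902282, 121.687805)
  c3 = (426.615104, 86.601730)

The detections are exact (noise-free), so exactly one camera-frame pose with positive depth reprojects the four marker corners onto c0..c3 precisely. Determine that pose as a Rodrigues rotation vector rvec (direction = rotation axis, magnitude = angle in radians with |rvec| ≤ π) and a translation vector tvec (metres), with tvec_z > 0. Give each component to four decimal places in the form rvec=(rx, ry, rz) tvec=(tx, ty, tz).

rvec=(-0.1578, -0.7632, 0.0254) tvec=(0.1456, -0.0816, 0.5150)

Intrinsics K: fx=648.1, fy=471.7, cx=300.9, cy=241.0
Marker side s = 0.14 m; corners in marker frame (Z=0):
  M0 = (-0.0700, +0.0700, 0)
  M1 = (+0.0700, +0.0700, 0)
  M2 = (+0.0700, -0.0700, 0)
  M3 = (-0.0700, -0.0700, 0)
Detected image corners:
  c0 = (439.291005, 222.379865) px
  c1 = (533.956010, 235.197670) px
  c2 = (519.902282, 121.687805) px
  c3 = (426.615104, 86.601730) px
Planar DLT: solve 8×8 A·h = b for H (H[2,2]=1):
  H  [+1310.75013 -45.29955 +484.18677]
  H  [+394.56538 +833.91287 +166.30028]
  H  [+1.33265 -0.29425 +1.00000]
B = K⁻¹H; ‖b₁‖=1.941808, ‖b₂‖=1.941808; λ = 2/(‖b₁‖+‖b₂‖) = 0.514984, sign → tz>0 ⇒ λ=+0.514984
r₁ = λ·B[:,0] = (+0.72290,+0.08013,+0.68629); r₂ = λ·B[:,1] = (+0.03436,+0.98785,-0.15153)
r₃ = r₁×r₂ = (-0.69010,+0.13312,+0.71136); SVD([r₁ r₂ r₃]) → R = UVᵀ:
  R  [+0.72290 +0.03436 -0.69010]
  R  [+0.08013 +0.98785 +0.13312]
  R  [+0.68629 -0.15153 +0.71136]
t = (+0.14564, -0.08155, +0.51498) m
tr R = 2.422116; θ = arccos((tr R − 1)/2) = 0.779795 rad = 44.679°
axis k = ((R−Rᵀ)₃₂, (R−Rᵀ)₁₃, (R−Rᵀ)₂₁) / (2 sinθ) = (-0.202419, -0.978758, +0.032549)
rvec = θ·k = (-0.157845, -0.763230, +0.025382)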